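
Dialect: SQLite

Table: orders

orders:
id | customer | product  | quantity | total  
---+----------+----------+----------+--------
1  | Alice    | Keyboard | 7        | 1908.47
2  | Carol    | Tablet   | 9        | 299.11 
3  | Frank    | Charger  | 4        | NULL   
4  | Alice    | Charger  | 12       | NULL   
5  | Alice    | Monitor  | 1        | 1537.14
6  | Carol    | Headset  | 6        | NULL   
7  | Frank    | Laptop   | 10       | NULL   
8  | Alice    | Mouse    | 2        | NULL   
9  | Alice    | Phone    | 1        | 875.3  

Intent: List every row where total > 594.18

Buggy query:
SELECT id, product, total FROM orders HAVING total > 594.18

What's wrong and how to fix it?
Bug: This is a non-aggregate query (no GROUP BY, no aggregates), so in SQLite the HAVING clause is invalid here; a row-level condition belongs in WHERE

Fix: Use WHERE for row-level filtering

Corrected query:
SELECT id, product, total FROM orders WHERE total > 594.18

Result:
id | product  | total  
---+----------+--------
1  | Keyboard | 1908.47
5  | Monitor  | 1537.14
9  | Phone    | 875.3  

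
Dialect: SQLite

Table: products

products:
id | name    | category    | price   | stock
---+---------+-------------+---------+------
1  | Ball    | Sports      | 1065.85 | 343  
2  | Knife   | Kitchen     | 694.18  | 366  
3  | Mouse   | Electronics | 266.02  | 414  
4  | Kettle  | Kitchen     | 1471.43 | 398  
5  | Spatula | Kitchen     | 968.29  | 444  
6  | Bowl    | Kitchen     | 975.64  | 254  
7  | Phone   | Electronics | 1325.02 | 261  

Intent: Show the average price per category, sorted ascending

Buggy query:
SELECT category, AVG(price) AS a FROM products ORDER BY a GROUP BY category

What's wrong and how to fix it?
Bug: GROUP BY must precede ORDER BY

Fix: Move ORDER BY to the end, after GROUP BY

Corrected query:
SELECT category, AVG(price) AS a FROM products GROUP BY category ORDER BY a

Result:
category    | a       
------------+---------
Electronics | 795.52  
Kitchen     | 1027.385
Sports      | 1065.85 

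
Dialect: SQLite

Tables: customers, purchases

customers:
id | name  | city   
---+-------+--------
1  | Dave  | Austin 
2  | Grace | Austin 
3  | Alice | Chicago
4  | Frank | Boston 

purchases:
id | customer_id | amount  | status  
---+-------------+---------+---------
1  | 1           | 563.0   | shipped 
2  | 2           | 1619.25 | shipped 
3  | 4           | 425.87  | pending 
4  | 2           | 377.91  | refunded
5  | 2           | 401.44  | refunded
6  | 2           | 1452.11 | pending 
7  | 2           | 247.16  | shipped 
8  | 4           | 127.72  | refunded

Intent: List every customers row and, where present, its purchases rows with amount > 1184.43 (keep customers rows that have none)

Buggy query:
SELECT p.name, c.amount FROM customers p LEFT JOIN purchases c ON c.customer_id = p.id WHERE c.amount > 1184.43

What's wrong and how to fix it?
Bug: Filtering c.amount in WHERE discards the NULL rows produced by LEFT JOIN, turning it into an inner join

Fix: Put 'c.amount > 1184.43' in the JOIN's ON clause instead of WHERE

Corrected query:
SELECT p.name, c.amount FROM customers p LEFT JOIN purchases c ON c.customer_id = p.id AND c.amount > 1184.43

Result:
name  | amount 
------+--------
Dave  | NULL   
Grace | 1452.11
Grace | 1619.25
Alice | NULL   
Frank | NULL   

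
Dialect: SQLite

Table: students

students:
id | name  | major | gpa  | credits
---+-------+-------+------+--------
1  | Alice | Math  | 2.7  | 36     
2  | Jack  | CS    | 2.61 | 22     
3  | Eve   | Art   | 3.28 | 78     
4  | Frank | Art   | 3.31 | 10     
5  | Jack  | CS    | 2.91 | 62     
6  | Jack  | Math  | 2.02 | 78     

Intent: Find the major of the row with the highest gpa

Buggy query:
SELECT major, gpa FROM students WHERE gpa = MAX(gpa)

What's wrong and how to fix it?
Bug: MAX(gpa) is an aggregate and cannot be used directly in WHERE

Fix: Use a subquery: WHERE gpa = (SELECT MAX(gpa) FROM students)

Corrected query:
SELECT major, gpa FROM students WHERE gpa = (SELECT MAX(gpa) FROM students)

Result:
major | gpa 
------+-----
Art   | 3.31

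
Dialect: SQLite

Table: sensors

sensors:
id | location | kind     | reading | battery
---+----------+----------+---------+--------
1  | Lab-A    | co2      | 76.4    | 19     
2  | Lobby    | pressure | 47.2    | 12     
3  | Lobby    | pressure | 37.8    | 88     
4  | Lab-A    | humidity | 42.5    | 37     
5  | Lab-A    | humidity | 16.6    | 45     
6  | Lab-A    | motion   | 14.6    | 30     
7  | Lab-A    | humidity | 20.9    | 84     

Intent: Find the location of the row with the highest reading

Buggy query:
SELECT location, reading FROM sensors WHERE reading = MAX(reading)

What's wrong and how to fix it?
Bug: WHERE is evaluated per row; an aggregate over the whole table isn't defined there

Fix: Wrap MAX in a scalar subquery so WHERE compares against a single value

Corrected query:
SELECT location, reading FROM sensors WHERE reading = (SELECT MAX(reading) FROM sensors)

Result:
location | reading
---------+--------
Lab-A    | 76.4   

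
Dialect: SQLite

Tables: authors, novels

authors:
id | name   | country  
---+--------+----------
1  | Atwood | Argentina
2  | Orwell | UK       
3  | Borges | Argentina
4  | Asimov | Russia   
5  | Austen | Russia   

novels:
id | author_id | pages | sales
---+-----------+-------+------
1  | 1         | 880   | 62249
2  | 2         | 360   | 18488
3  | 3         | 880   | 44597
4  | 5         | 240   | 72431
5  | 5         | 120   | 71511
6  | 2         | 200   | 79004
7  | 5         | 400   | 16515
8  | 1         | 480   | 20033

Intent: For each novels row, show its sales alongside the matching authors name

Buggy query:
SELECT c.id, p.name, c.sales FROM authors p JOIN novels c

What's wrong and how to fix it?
Bug: JOIN with no ON clause produces a cartesian product; every novels row pairs with every authors row

Fix: Add ON c.author_id = p.id to the JOIN

Corrected query:
SELECT c.id, p.name, c.sales FROM authors p JOIN novels c ON c.author_id = p.id

Result:
id | name   | sales
---+--------+------
1  | Atwood | 62249
2  | Orwell | 18488
3  | Borges | 44597
4  | Austen | 72431
5  | Austen | 71511
6  | Orwell | 79004
7  | Austen | 16515
8  | Atwood | 20033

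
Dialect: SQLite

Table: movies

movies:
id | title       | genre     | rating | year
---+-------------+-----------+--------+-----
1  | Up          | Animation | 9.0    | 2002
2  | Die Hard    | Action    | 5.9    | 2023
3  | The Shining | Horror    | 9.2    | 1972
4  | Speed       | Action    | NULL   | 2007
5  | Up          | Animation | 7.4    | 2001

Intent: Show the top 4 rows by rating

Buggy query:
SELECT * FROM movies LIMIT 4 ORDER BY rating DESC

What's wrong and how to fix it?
Bug: LIMIT must come after ORDER BY

Fix: Sort with ORDER BY, then apply LIMIT

Corrected query:
SELECT * FROM movies ORDER BY rating DESC LIMIT 4

Result:
id | title       | genre     | rating | year
---+-------------+-----------+--------+-----
3  | The Shining | Horror    | 9.2    | 1972
1  | Up          | Animation | 9      | 2002
5  | Up          | Animation | 7.4    | 2001
2  | Die Hard    | Action    | 5.9    | 2023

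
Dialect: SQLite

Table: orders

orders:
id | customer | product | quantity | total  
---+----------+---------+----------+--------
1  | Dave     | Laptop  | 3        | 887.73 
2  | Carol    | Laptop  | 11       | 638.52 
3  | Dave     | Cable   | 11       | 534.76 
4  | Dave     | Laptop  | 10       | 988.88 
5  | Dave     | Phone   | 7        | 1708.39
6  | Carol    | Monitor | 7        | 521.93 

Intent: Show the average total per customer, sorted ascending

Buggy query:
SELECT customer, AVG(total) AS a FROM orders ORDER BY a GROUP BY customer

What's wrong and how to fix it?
Bug: ORDER BY appears before GROUP BY; SQL clause order requires GROUP BY first

Fix: Move ORDER BY to the end, after GROUP BY

Corrected query:
SELECT customer, AVG(total) AS a FROM orders GROUP BY customer ORDER BY a

Result:
customer | a      
---------+--------
Carol    | 580.225
Dave     | 1029.94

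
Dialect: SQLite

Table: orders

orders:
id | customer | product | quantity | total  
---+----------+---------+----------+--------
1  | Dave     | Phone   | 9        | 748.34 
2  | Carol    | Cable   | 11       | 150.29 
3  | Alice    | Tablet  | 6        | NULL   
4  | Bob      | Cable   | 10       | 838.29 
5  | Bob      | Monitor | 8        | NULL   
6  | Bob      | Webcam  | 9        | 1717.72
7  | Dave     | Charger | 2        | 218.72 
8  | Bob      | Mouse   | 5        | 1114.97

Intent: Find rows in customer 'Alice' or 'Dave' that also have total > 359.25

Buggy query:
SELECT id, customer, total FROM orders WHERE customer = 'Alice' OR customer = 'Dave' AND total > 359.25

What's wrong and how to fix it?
Bug: AND binds tighter than OR, so this parses as customer = 'Alice' OR (customer = 'Dave' AND total > 359.25)

Fix: Add parentheses around the OR so the AND applies to both alternatives

Corrected query:
SELECT id, customer, total FROM orders WHERE (customer = 'Alice' OR customer = 'Dave') AND total > 359.25

Result:
id | customer | total 
---+----------+-------
1  | Dave     | 748.34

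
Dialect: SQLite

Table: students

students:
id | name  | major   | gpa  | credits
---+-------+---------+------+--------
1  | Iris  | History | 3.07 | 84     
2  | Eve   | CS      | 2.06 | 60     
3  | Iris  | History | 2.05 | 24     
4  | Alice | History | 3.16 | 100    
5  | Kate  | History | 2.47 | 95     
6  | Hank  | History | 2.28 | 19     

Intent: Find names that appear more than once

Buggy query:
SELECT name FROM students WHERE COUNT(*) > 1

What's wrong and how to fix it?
Bug: COUNT(*) is an aggregate and cannot be used in WHERE

Fix: GROUP BY name, then filter groups with HAVING COUNT(*) > 1

Corrected query:
SELECT name FROM students GROUP BY name HAVING COUNT(*) > 1

Result:
name
----
Iris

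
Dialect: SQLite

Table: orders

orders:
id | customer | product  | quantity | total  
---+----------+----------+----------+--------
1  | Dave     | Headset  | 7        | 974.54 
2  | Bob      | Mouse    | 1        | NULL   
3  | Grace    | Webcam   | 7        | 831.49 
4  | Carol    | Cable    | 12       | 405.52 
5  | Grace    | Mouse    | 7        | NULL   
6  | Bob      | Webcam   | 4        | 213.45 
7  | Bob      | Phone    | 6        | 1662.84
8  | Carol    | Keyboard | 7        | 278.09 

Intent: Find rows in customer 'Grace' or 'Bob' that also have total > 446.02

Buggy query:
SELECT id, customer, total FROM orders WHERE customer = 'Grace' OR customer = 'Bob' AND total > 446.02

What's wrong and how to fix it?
Bug: Without parentheses, AND is evaluated before OR, so the total filter only applies to the 'Bob' branch

Fix: Add parentheses around the OR so the AND applies to both alternatives

Corrected query:
SELECT id, customer, total FROM orders WHERE (customer = 'Grace' OR customer = 'Bob') AND total > 446.02

Result:
id | customer | total  
---+----------+--------
3  | Grace    | 831.49 
7  | Bob      | 1662.84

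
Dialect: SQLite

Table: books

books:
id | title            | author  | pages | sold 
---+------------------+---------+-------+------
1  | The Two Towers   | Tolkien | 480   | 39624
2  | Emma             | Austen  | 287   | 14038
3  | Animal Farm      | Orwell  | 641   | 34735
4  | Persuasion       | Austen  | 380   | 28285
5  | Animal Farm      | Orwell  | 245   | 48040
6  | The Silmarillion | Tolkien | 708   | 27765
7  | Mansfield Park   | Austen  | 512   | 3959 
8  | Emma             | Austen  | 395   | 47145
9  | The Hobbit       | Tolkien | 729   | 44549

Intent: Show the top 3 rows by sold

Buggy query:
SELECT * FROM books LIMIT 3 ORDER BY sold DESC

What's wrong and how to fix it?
Bug: ORDER BY cannot follow LIMIT; LIMIT is the final clause

Fix: Swap the clauses: ORDER BY first, then LIMIT

Corrected query:
SELECT * FROM books ORDER BY sold DESC LIMIT 3

Result:
id | title       | author  | pages | sold 
---+-------------+---------+-------+------
5  | Animal Farm | Orwell  | 245   | 48040
8  | Emma        | Austen  | 395   | 47145
9  | The Hobbit  | Tolkien | 729   | 44549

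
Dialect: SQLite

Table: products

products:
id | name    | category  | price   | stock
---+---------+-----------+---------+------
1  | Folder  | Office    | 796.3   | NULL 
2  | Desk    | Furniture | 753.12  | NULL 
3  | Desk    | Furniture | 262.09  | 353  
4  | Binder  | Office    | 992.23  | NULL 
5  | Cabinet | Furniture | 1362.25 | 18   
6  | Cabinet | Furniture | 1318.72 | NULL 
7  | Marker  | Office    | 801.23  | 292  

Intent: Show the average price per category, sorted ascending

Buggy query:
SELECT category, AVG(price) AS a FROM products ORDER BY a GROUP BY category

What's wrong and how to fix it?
Bug: ORDER BY appears before GROUP BY; SQL clause order requires GROUP BY first

Fix: Reorder: SELECT … FROM … GROUP BY … ORDER BY …

Corrected query:
SELECT category, AVG(price) AS a FROM products GROUP BY category ORDER BY a

Result:
category  | a         
----------+-----------
Office    | 863.253333
Furniture | 924.045   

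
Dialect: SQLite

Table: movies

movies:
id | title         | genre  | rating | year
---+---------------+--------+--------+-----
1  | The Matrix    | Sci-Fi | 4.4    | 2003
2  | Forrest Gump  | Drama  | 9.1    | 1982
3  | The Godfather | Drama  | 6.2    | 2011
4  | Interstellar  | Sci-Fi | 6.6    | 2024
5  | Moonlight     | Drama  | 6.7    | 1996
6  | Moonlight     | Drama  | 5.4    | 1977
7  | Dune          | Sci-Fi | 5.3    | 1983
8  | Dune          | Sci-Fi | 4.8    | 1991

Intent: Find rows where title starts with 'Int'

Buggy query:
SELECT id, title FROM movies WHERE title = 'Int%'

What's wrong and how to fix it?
Bug: Wildcards only work with LIKE; '=' treats '%' as a literal character

Fix: Use LIKE for wildcard pattern matching

Corrected query:
SELECT id, title FROM movies WHERE title LIKE 'Int%'

Result:
id | title       
---+-------------
4  | Interstellar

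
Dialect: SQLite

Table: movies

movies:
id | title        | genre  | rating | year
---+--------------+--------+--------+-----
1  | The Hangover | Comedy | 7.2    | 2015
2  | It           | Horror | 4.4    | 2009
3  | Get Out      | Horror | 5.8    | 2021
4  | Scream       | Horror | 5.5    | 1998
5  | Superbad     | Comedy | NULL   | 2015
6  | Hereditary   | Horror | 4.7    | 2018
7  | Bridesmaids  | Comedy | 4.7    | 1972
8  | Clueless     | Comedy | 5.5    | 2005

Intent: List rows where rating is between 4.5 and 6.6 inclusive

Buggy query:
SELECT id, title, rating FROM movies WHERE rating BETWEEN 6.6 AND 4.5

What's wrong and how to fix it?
Bug: The bounds are reversed; BETWEEN a AND b requires a <= b to match anything

Fix: Write BETWEEN 4.5 AND 6.6

Corrected query:
SELECT id, title, rating FROM movies WHERE rating BETWEEN 4.5 AND 6.6

Result:
id | title       | rating
---+-------------+-------
3  | Get Out     | 5.8   
4  | Scream      | 5.5   
6  | Hereditary  | 4.7   
7  | Bridesmaids | 4.7   
8  | Clueless    | 5.5   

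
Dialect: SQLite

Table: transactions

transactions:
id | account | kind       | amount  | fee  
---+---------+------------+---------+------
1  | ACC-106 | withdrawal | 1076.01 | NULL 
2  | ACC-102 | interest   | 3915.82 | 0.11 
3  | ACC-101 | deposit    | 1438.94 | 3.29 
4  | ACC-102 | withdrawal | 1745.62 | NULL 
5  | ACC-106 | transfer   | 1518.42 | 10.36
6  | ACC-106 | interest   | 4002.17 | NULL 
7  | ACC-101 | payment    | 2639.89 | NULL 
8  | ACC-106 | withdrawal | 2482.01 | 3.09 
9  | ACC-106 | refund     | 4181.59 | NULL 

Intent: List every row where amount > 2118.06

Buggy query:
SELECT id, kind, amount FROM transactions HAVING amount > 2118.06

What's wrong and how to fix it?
Bug: This is a non-aggregate query (no GROUP BY, no aggregates), so in SQLite the HAVING clause is invalid here; a row-level condition belongs in WHERE

Fix: Replace HAVING with WHERE since the condition applies to individual rows

Corrected query:
SELECT id, kind, amount FROM transactions WHERE amount > 2118.06

Result:
id | kind       | amount 
---+------------+--------
2  | interest   | 3915.82
6  | interest   | 4002.17
7  | payment    | 2639.89
8  | withdrawal | 2482.01
9  | refund     | 4181.59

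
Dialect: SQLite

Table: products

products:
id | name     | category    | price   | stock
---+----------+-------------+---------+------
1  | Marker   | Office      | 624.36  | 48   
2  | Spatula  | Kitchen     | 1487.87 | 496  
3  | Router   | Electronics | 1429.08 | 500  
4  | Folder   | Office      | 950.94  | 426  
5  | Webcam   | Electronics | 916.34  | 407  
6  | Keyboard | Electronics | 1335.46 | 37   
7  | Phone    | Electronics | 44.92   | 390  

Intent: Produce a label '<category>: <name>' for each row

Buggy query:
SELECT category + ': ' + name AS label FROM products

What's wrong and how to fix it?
Bug: SQLite uses || for string concatenation; + coerces text to numbers (yielding 0)

Fix: Replace + with || to concatenate text

Corrected query:
SELECT category || ': ' || name AS label FROM products

Result:
label                
---------------------
Office: Marker       
Kitchen: Spatula     
Electronics: Router  
Office: Folder       
Electronics: Webcam  
Electronics: Keyboard
Electronics: Phone   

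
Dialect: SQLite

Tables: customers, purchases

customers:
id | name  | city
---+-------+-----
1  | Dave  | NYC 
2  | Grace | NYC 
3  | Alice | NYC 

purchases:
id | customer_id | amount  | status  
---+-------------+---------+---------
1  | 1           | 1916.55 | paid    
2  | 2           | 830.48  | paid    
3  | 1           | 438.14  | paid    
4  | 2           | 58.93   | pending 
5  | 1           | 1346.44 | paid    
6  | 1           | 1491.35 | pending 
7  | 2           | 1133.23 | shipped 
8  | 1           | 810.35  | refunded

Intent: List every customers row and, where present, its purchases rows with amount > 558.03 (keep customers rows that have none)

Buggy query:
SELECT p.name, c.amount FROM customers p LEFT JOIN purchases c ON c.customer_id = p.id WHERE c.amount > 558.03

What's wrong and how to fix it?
Bug: A WHERE condition on the right-hand table after LEFT JOIN drops unmatched parents

Fix: Move the right-table condition into the ON clause so unmatched parents are kept

Corrected query:
SELECT p.name, c.amount FROM customers p LEFT JOIN purchases c ON c.customer_id = p.id AND c.amount > 558.03

Result:
name  | amount 
------+--------
Dave  | 810.35 
Dave  | 1346.44
Dave  | 1491.35
Dave  | 1916.55
Grace | 830.48 
Grace | 1133.23
Alice | NULL   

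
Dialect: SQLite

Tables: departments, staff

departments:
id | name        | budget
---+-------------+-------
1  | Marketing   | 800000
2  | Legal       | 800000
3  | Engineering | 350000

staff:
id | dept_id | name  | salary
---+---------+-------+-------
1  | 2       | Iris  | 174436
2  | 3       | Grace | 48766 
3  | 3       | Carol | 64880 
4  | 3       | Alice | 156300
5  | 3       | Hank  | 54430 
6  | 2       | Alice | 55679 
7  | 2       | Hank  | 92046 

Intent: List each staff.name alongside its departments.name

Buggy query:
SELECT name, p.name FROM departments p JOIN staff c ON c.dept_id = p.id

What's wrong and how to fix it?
Bug: 'name' exists in both joined tables, so the database can't tell which one is meant

Fix: Qualify the column with its table alias (c.name)

Corrected query:
SELECT c.name, p.name FROM departments p JOIN staff c ON c.dept_id = p.id

Result:
name  | name       
------+------------
Iris  | Legal      
Grace | Engineering
Carol | Engineering
Alice | Engineering
Hank  | Engineering
Alice | Legal      
Hank  | Legal      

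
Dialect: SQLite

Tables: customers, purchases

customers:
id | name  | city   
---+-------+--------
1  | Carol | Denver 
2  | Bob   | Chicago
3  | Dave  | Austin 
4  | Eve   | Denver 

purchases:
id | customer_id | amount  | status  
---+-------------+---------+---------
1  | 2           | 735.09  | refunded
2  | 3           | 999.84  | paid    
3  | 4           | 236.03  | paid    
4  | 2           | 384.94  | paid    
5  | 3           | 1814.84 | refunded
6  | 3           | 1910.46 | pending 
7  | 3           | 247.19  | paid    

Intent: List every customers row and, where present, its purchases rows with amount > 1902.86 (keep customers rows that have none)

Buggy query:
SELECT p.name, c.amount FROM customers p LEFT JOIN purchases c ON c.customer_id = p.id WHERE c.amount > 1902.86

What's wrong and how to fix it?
Bug: Filtering c.amount in WHERE discards the NULL rows produced by LEFT JOIN, turning it into an inner join

Fix: Move the right-table condition into the ON clause so unmatched parents are kept

Corrected query:
SELECT p.name, c.amount FROM customers p LEFT JOIN purchases c ON c.customer_id = p.id AND c.amount > 1902.86

Result:
name  | amount 
------+--------
Carol | NULL   
Bob   | NULL   
Dave  | 1910.46
Eve   | NULL   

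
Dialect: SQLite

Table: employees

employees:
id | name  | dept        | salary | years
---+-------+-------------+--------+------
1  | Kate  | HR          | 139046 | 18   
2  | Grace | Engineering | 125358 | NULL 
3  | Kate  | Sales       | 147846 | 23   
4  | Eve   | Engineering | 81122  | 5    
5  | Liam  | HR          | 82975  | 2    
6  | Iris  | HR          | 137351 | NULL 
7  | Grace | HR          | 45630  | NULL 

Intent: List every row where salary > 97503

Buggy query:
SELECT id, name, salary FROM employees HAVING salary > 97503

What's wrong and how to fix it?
Bug: HAVING filters the output of aggregation, but this query has no GROUP BY and no aggregate functions, so SQLite rejects it (HAVING clause on a non-aggregate query); the condition here is per row

Fix: Use WHERE for row-level filtering

Corrected query:
SELECT id, name, salary FROM employees WHERE salary > 97503

Result:
id | name  | salary
---+-------+-------
1  | Kate  | 139046
2  | Grace | 125358
3  | Kate  | 147846
6  | Iris  | 137351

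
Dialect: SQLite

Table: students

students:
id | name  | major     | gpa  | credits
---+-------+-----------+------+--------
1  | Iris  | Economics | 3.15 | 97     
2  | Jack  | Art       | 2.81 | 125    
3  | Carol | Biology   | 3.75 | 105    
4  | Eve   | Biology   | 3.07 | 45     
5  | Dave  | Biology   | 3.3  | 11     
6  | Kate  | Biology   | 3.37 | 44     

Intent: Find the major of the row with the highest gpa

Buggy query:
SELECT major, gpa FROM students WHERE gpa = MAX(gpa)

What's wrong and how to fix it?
Bug: WHERE is evaluated per row; an aggregate over the whole table isn't defined there

Fix: Use a subquery: WHERE gpa = (SELECT MAX(gpa) FROM students)

Corrected query:
SELECT major, gpa FROM students WHERE gpa = (SELECT MAX(gpa) FROM students)

Result:
major   | gpa 
--------+-----
Biology | 3.75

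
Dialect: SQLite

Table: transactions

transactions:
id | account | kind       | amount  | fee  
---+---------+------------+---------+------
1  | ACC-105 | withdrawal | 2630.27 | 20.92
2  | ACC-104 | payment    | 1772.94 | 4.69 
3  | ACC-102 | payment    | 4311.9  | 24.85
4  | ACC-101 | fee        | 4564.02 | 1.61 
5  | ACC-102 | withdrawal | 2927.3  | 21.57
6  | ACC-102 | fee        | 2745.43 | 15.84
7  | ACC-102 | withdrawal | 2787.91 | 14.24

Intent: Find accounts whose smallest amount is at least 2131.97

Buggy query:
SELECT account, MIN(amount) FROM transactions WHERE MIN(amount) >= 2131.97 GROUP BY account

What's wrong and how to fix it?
Bug: MIN() in WHERE is a misuse of aggregate

Fix: Use HAVING for the per-group MIN condition

Corrected query:
SELECT account, MIN(amount) FROM transactions GROUP BY account HAVING MIN(amount) >= 2131.97

Result:
account | MIN(amount)
--------+------------
ACC-101 | 4564.02    
ACC-102 | 2745.43    
ACC-105 | 2630.27    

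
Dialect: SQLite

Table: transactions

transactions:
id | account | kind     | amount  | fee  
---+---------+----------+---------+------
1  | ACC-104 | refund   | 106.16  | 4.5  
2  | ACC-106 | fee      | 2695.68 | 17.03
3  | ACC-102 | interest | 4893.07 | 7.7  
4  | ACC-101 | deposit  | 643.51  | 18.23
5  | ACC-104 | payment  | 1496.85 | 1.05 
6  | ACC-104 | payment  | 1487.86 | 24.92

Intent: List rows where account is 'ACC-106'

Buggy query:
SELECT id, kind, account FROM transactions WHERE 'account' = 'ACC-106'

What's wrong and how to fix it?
Bug: 'account' in single quotes is a string literal, not the column; the comparison is literal-vs-literal and never true

Fix: Remove the quotes around the column name (or use double quotes for an identifier)

Corrected query:
SELECT id, kind, account FROM transactions WHERE account = 'ACC-106'

Result:
id | kind | account
---+------+--------
2  | fee  | ACC-106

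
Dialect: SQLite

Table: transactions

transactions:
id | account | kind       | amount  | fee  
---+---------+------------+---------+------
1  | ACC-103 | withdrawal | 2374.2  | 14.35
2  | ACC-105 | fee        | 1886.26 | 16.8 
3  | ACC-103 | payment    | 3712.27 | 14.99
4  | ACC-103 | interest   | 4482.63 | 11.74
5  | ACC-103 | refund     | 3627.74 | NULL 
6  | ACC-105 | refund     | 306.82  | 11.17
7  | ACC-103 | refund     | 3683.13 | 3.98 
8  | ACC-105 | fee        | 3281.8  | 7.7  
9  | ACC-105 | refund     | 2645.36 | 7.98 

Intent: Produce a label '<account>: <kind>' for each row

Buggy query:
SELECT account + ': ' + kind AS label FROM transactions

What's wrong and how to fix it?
Bug: SQLite uses || for string concatenation; + coerces text to numbers (yielding 0)

Fix: Replace + with || to concatenate text

Corrected query:
SELECT account || ': ' || kind AS label FROM transactions

Result:
label              
-------------------
ACC-103: withdrawal
ACC-105: fee       
ACC-103: payment   
ACC-103: interest  
ACC-103: refund    
ACC-105: refund    
ACC-103: refund    
ACC-105: fee       
ACC-105: refund    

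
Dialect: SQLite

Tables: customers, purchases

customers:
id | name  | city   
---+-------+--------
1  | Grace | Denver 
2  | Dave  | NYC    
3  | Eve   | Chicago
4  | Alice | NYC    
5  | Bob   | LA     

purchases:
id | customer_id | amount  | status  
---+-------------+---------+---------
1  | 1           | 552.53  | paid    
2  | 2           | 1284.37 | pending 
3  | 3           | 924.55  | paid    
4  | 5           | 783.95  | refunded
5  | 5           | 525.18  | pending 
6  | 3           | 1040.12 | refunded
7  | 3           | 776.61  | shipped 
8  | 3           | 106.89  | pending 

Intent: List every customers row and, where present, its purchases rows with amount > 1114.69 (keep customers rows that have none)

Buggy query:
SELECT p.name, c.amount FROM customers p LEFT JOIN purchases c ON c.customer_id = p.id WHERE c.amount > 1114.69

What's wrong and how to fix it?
Bug: A WHERE condition on the right-hand table after LEFT JOIN drops unmatched parents

Fix: Put 'c.amount > 1114.69' in the JOIN's ON clause instead of WHERE

Corrected query:
SELECT p.name, c.amount FROM customers p LEFT JOIN purchases c ON c.customer_id = p.id AND c.amount > 1114.69

Result:
name  | amount 
------+--------
Grace | NULL   
Dave  | 1284.37
Eve   | NULL   
Alice | NULL   
Bob   | NULL   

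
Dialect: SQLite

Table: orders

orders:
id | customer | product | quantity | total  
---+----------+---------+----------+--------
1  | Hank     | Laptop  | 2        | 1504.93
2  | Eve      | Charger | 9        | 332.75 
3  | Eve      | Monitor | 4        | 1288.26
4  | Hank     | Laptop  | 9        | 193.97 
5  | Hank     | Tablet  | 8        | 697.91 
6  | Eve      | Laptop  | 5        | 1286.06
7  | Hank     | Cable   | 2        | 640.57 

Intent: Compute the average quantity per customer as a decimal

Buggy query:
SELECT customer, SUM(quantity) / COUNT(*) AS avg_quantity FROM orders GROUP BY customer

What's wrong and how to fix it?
Bug: SUM(quantity) and COUNT(*) are both integers; the division truncates the fractional part

Fix: Cast one side to REAL so the division keeps the fractional part

Corrected query:
SELECT customer, SUM(quantity) * 1.0 / COUNT(*) AS avg_quantity FROM orders GROUP BY customer

Result:
customer | avg_quantity
---------+-------------
Eve      | 6           
Hank     | 5.25        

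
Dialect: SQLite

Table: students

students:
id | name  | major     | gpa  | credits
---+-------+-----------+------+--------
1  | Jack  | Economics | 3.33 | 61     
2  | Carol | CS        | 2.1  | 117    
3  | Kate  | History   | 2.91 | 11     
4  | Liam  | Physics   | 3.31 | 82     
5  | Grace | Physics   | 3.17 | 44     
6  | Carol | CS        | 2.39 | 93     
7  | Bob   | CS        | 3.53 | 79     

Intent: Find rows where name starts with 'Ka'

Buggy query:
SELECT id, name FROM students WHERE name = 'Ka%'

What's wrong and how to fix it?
Bug: Wildcards only work with LIKE; '=' treats '%' as a literal character

Fix: Replace '=' with LIKE so 'Ka%' is treated as a pattern

Corrected query:
SELECT id, name FROM students WHERE name LIKE 'Ka%'

Result:
id | name
---+-----
3  | Kate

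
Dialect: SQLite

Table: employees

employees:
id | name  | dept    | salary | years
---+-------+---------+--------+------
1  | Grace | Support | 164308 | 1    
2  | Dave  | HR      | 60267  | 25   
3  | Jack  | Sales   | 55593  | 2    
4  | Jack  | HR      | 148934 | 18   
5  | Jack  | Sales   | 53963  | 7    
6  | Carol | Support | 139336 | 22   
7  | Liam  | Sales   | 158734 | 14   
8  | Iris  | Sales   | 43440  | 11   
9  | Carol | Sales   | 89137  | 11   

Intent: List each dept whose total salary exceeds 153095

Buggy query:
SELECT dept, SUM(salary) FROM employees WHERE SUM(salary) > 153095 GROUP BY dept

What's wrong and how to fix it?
Bug: WHERE runs before GROUP BY, so aggregates aren't available there

Fix: Move the aggregate condition to a HAVING clause

Corrected query:
SELECT dept, SUM(salary) FROM employees GROUP BY dept HAVING SUM(salary) > 153095

Result:
dept    | SUM(salary)
--------+------------
HR      | 209201     
Sales   | 400867     
Support | 303644     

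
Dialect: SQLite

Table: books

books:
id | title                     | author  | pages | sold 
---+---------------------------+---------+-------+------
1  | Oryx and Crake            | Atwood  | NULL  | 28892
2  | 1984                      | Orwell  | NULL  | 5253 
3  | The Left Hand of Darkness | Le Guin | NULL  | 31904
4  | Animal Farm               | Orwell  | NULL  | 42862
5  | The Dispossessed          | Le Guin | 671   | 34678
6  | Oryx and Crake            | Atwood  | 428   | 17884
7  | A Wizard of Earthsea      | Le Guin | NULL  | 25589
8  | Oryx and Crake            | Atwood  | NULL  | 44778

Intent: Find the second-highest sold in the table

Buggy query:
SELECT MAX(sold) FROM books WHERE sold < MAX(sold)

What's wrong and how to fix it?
Bug: The inner MAX is an aggregate inside WHERE, which is not allowed

Fix: Put the inner MAX in a scalar subquery

Corrected query:
SELECT MAX(sold) FROM books WHERE sold < (SELECT MAX(sold) FROM books)

Result:
MAX(sold)
---------
42862    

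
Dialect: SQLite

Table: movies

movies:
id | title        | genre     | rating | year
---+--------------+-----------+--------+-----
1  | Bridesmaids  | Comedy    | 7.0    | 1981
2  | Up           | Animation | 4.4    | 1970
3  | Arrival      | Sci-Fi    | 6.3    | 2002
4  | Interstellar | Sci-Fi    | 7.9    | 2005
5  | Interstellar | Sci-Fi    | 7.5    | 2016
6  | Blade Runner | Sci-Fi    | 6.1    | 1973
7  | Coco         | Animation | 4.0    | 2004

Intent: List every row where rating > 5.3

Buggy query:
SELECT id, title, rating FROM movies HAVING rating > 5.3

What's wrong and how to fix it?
Bug: HAVING filters the output of aggregation, but this query has no GROUP BY and no aggregate functions, so SQLite rejects it (HAVING clause on a non-aggregate query); the condition here is per row

Fix: Replace HAVING with WHERE since the condition applies to individual rows

Corrected query:
SELECT id, title, rating FROM movies WHERE rating > 5.3

Result:
id | title        | rating
---+--------------+-------
1  | Bridesmaids  | 7     
3  | Arrival      | 6.3   
4  | Interstellar | 7.9   
5  | Interstellar | 7.5   
6  | Blade Runner | 6.1   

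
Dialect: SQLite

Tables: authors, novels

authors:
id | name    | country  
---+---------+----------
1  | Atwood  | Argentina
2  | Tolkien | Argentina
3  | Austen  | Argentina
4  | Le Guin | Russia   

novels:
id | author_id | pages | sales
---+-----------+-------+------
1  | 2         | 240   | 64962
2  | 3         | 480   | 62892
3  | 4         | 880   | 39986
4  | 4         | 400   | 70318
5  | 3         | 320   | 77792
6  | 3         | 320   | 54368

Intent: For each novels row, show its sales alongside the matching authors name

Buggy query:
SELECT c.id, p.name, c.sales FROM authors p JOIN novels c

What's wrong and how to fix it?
Bug: Missing join condition: each novels row is matched to all authors rows instead of just its own

Fix: Add ON c.author_id = p.id to the JOIN

Corrected query:
SELECT c.id, p.name, c.sales FROM authors p JOIN novels c ON c.author_id = p.id

Result:
id | name    | sales
---+---------+------
1  | Tolkien | 64962
2  | Austen  | 62892
3  | Le Guin | 39986
4  | Le Guin | 70318
5  | Austen  | 77792
6  | Austen  | 54368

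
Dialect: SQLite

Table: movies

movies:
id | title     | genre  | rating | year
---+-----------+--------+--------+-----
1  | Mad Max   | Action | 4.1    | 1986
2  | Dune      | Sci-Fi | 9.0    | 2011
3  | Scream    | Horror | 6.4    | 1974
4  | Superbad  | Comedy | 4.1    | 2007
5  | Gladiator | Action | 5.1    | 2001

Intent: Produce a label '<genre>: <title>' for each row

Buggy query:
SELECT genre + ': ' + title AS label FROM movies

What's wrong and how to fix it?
Bug: '+' is numeric addition; on text columns SQLite converts them to 0 instead of concatenating

Fix: Use the || operator for string concatenation

Corrected query:
SELECT genre || ': ' || title AS label FROM movies

Result:
label            
-----------------
Action: Mad Max  
Sci-Fi: Dune     
Horror: Scream   
Comedy: Superbad 
Action: Gladiator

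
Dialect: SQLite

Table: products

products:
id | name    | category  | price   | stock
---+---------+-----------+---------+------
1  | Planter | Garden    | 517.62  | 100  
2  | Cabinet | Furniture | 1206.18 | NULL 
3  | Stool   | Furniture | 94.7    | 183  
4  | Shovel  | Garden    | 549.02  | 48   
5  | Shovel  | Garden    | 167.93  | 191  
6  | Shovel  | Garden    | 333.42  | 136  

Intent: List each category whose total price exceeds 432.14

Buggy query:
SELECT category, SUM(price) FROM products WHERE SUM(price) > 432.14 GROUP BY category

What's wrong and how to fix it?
Bug: Aggregate functions cannot appear in a WHERE clause

Fix: Use HAVING (which filters groups after aggregation) instead of WHERE

Corrected query:
SELECT category, SUM(price) FROM products GROUP BY category HAVING SUM(price) > 432.14

Result:
category  | SUM(price)
----------+-----------
Furniture | 1300.88   
Garden    | 1567.99   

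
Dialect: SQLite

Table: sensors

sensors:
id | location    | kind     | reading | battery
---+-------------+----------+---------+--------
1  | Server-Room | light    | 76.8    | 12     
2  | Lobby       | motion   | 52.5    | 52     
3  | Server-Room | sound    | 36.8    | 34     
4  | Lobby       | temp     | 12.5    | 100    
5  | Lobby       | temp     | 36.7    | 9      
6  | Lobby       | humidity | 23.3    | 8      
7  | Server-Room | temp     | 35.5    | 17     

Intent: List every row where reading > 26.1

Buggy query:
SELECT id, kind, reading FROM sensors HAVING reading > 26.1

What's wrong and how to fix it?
Bug: HAVING filters the output of aggregation, but this query has no GROUP BY and no aggregate functions, so SQLite rejects it (HAVING clause on a non-aggregate query); the condition here is per row

Fix: Use WHERE for row-level filtering

Corrected query:
SELECT id, kind, reading FROM sensors WHERE reading > 26.1

Result:
id | kind   | reading
---+--------+--------
1  | light  | 76.8   
2  | motion | 52.5   
3  | sound  | 36.8   
5  | temp   | 36.7   
7  | temp   | 35.5   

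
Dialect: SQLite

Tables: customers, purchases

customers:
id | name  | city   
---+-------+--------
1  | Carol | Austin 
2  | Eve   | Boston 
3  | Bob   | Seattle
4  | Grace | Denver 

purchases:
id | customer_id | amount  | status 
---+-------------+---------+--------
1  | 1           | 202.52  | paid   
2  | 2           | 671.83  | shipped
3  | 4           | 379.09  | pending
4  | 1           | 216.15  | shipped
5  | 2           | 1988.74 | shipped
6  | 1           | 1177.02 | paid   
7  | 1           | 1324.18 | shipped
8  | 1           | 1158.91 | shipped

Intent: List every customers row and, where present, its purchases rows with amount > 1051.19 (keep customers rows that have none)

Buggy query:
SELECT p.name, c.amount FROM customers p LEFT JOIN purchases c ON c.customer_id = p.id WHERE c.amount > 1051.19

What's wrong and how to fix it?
Bug: Filtering c.amount in WHERE discards the NULL rows produced by LEFT JOIN, turning it into an inner join

Fix: Move the right-table condition into the ON clause so unmatched parents are kept

Corrected query:
SELECT p.name, c.amount FROM customers p LEFT JOIN purchases c ON c.customer_id = p.id AND c.amount > 1051.19

Result:
name  | amount 
------+--------
Carol | 1158.91
Carol | 1177.02
Carol | 1324.18
Eve   | 1988.74
Bob   | NULL   
Grace | NULL   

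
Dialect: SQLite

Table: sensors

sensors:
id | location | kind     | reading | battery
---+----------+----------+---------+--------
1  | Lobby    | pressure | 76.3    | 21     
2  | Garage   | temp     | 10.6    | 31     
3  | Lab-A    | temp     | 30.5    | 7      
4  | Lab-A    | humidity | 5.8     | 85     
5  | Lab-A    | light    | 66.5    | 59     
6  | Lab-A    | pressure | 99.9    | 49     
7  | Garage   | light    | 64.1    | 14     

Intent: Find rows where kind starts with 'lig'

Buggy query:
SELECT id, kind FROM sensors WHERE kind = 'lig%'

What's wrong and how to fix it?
Bug: Wildcards only work with LIKE; '=' treats '%' as a literal character

Fix: Use LIKE for wildcard pattern matching

Corrected query:
SELECT id, kind FROM sensors WHERE kind LIKE 'lig%'

Result:
id | kind 
---+------
5  | light
7  | light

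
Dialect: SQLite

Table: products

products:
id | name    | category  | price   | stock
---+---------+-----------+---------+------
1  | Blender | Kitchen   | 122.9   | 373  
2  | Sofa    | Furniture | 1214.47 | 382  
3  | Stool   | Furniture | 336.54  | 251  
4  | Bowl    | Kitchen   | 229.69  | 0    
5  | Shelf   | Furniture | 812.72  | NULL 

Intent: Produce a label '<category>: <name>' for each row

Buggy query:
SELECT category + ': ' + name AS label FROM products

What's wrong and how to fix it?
Bug: '+' is numeric addition; on text columns SQLite converts them to 0 instead of concatenating

Fix: Replace + with || to concatenate text

Corrected query:
SELECT category || ': ' || name AS label FROM products

Result:
label           
----------------
Kitchen: Blender
Furniture: Sofa 
Furniture: Stool
Kitchen: Bowl   
Furniture: Shelf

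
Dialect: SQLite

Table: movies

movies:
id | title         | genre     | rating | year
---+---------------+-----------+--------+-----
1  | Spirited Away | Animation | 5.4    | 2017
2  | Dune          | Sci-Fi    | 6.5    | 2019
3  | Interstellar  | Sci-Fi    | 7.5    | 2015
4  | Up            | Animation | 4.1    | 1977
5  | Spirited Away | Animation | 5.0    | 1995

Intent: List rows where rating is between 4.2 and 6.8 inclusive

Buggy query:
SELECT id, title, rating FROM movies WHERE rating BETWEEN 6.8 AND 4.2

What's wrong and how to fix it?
Bug: BETWEEN expects the lower bound first; with 6.8 AND 4.2 the range is empty

Fix: Write BETWEEN 4.2 AND 6.8

Corrected query:
SELECT id, title, rating FROM movies WHERE rating BETWEEN 4.2 AND 6.8

Result:
id | title         | rating
---+---------------+-------
1  | Spirited Away | 5.4   
2  | Dune          | 6.5   
5  | Spirited Away | 5     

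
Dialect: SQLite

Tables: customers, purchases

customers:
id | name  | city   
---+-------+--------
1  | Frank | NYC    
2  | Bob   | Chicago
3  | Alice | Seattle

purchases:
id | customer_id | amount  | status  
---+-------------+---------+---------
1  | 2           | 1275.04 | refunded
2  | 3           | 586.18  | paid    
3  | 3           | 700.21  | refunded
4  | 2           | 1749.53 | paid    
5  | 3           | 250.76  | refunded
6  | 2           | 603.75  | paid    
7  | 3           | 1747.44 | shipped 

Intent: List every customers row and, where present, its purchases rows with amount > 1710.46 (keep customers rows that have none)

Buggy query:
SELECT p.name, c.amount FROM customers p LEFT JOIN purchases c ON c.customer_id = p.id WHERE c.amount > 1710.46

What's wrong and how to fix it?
Bug: A WHERE condition on the right-hand table after LEFT JOIN drops unmatched parents

Fix: Put 'c.amount > 1710.46' in the JOIN's ON clause instead of WHERE

Corrected query:
SELECT p.name, c.amount FROM customers p LEFT JOIN purchases c ON c.customer_id = p.id AND c.amount > 1710.46

Result:
name  | amount 
------+--------
Frank | NULL   
Bob   | 1749.53
Alice | 1747.44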